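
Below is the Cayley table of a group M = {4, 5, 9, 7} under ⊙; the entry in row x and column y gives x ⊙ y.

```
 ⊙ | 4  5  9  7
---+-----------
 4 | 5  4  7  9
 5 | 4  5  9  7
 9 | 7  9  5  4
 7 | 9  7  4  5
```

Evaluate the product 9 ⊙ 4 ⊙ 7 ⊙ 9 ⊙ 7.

4

9 ⊙ 4 = 7
7 ⊙ 7 = 5
5 ⊙ 9 = 9
9 ⊙ 7 = 4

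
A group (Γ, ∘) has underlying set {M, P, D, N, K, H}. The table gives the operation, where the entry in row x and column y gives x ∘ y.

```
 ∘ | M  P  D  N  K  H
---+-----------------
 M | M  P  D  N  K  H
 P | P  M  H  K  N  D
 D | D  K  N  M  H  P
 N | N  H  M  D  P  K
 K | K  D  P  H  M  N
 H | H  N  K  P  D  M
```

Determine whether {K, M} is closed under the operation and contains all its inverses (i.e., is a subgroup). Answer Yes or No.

Yes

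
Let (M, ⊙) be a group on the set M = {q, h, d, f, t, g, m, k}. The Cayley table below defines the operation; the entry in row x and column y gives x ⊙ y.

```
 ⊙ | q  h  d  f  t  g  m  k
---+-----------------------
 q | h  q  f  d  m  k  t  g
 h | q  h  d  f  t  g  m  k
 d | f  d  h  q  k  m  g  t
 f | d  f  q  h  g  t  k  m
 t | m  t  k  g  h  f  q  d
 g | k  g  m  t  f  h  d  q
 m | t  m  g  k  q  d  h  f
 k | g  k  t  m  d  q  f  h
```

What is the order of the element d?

The identity element is h (its row matches the header).
d^1 = d
d^2 = d ⊙ d = h
The first power of d equal to the identity is d^2, so ord(d) = 2.

2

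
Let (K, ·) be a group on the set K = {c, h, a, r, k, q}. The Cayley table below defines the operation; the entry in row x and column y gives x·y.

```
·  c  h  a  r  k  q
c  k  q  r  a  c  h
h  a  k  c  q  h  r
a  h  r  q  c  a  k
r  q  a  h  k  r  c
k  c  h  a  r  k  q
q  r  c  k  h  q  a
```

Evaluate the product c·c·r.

c·c = k
k·r = r
(Structurally, K here is isomorphic to the symmetric group S_3.)

r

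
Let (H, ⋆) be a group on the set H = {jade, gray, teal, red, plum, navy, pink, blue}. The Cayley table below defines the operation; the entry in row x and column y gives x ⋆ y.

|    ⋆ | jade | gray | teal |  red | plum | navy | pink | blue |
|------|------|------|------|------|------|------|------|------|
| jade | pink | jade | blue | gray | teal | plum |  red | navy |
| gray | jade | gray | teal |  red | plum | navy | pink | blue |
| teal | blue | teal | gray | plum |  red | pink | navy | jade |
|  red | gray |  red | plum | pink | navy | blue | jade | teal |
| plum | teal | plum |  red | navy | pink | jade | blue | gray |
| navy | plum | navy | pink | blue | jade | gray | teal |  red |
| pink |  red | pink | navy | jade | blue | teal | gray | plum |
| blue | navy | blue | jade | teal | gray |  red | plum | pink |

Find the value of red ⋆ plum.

Read row red, column plum: red ⋆ plum = navy.

navy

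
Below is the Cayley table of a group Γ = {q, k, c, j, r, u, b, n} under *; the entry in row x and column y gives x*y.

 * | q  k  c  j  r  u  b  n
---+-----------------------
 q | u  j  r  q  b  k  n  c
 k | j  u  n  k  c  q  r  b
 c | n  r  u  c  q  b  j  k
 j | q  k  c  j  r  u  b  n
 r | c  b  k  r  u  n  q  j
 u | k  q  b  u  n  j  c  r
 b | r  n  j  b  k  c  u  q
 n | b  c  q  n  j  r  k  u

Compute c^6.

u

c^1 = c
c^2 = c*c = u
c^3 = u*c = b
c^4 = b*c = j
c^5 = j*c = c
c^6 = c*c = u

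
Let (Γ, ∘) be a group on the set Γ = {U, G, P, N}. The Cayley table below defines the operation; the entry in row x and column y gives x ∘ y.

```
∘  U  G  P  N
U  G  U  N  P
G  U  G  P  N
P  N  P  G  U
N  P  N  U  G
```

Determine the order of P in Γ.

The identity element is G (its row matches the header).
P^1 = P
P^2 = P ∘ P = G
The first power of P equal to the identity is P^2, so ord(P) = 2.

2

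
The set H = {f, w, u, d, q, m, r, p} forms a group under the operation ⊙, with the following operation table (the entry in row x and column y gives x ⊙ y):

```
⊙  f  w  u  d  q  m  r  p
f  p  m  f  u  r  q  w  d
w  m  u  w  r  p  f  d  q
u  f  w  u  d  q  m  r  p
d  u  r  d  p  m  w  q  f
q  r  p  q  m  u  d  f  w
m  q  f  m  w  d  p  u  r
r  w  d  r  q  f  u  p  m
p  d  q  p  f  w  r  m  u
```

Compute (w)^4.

w^1 = w
w^2 = w ⊙ w = u
w^3 = u ⊙ w = w
w^4 = w ⊙ w = u

u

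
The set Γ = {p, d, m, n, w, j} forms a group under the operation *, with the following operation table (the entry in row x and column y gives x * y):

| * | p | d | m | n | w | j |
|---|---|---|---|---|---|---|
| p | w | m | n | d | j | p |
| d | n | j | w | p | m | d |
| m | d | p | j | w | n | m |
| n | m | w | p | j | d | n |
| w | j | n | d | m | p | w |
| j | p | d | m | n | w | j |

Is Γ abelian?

w * d = n but d * w = m.
Since w and d do not commute, Γ is not abelian.

No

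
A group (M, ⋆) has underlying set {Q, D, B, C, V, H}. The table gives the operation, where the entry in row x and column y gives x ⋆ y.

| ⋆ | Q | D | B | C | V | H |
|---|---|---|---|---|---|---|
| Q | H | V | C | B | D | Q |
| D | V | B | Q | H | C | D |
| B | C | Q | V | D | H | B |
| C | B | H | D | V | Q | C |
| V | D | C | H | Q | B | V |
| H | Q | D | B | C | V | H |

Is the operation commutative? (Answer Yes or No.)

Yes

Check whether the table is symmetric across its main diagonal.
Every entry (row x, col y) equals the entry (row y, col x), so M is abelian.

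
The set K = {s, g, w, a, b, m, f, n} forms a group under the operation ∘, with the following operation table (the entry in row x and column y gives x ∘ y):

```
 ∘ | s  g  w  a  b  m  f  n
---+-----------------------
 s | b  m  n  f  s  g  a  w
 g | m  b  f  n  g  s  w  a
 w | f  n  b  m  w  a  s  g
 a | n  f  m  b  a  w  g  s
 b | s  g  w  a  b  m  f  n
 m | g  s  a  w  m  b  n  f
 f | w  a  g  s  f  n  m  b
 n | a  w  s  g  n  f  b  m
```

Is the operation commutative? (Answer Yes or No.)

No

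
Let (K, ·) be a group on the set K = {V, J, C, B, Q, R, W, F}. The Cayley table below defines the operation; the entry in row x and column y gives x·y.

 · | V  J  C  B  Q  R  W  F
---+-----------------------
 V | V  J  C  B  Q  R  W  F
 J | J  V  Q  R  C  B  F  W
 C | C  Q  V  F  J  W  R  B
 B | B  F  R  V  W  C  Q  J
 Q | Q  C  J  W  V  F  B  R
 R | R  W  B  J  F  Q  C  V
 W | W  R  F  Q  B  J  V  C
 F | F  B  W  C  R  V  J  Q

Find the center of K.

{Q, V}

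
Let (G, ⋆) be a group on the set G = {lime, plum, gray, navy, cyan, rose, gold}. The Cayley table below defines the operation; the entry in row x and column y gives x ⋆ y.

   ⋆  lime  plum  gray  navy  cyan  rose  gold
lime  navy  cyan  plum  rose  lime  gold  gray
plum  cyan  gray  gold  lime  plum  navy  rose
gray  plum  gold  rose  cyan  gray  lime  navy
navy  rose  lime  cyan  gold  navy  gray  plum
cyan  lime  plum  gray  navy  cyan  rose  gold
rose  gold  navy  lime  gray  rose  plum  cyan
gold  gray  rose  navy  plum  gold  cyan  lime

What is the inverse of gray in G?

First locate the identity: row cyan matches the header, so cyan is the identity.
Scan row gray for cyan: gray ⋆ navy = cyan. Hence gray^(-1) = navy.

navy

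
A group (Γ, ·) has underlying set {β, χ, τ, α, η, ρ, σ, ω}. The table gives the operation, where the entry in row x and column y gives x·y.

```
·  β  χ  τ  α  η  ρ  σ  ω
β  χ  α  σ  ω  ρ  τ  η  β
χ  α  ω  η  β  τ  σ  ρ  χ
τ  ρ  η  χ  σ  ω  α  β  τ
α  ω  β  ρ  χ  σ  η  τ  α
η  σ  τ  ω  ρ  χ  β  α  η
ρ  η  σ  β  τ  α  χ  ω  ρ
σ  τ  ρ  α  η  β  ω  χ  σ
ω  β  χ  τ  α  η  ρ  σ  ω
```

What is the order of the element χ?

2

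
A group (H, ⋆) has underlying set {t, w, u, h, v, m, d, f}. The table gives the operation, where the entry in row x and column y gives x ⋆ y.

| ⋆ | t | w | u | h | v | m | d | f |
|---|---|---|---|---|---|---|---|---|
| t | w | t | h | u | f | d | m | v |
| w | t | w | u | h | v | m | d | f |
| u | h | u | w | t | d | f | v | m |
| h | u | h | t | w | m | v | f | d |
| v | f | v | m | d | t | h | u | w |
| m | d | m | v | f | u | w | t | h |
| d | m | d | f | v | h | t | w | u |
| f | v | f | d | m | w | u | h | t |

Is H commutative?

f ⋆ u = d but u ⋆ f = m.
Since f and u do not commute, H is not abelian.

No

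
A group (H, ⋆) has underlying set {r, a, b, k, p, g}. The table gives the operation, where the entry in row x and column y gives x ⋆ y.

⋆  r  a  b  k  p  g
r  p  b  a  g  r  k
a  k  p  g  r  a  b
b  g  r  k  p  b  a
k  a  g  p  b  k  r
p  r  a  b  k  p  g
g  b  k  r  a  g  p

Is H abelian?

No

b ⋆ g = a but g ⋆ b = r.
Since b and g do not commute, H is not abelian.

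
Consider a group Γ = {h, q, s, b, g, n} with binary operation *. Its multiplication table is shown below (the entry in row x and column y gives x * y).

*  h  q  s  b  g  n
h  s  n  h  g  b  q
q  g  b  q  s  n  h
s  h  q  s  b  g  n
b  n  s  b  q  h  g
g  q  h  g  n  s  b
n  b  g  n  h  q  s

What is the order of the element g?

The identity element is s (its row matches the header).
g^1 = g
g^2 = g * g = s
The first power of g equal to the identity is g^2, so ord(g) = 2.

2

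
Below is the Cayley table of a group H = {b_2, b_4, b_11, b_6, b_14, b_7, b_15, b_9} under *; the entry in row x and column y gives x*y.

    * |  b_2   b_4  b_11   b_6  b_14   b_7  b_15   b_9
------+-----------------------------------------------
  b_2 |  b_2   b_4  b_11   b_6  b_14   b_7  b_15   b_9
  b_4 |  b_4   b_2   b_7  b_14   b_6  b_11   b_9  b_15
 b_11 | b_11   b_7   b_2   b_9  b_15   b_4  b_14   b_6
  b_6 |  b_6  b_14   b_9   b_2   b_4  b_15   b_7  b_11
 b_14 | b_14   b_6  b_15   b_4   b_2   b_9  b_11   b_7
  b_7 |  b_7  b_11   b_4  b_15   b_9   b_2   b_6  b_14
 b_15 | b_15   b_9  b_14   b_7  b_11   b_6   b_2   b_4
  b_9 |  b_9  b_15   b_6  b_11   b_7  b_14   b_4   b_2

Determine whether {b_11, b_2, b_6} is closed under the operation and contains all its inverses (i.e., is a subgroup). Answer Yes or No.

No

b_6*b_11 = b_9, which is not in {b_11, b_2, b_6}.
The subset is not closed under *, so it is not a subgroup.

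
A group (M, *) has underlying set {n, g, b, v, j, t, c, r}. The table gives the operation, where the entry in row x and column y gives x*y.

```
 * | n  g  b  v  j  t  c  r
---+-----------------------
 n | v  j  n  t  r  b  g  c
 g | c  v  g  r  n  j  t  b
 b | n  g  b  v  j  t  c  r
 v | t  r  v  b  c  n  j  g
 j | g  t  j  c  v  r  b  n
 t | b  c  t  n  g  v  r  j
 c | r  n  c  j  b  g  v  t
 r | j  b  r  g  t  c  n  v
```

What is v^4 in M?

b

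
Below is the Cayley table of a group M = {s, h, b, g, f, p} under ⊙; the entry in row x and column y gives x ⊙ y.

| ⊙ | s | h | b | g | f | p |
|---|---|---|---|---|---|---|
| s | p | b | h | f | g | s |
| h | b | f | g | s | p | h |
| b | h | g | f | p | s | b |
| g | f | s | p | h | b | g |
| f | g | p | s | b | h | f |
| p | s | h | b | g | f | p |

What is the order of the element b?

6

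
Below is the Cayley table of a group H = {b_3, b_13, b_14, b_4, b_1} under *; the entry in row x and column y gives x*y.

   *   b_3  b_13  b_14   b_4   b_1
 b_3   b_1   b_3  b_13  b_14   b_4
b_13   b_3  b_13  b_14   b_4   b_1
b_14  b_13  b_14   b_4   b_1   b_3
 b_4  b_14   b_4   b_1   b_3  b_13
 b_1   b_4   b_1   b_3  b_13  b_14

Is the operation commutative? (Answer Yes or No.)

Check whether the table is symmetric across its main diagonal.
Every entry (row x, col y) equals the entry (row y, col x), so H is abelian.

Yes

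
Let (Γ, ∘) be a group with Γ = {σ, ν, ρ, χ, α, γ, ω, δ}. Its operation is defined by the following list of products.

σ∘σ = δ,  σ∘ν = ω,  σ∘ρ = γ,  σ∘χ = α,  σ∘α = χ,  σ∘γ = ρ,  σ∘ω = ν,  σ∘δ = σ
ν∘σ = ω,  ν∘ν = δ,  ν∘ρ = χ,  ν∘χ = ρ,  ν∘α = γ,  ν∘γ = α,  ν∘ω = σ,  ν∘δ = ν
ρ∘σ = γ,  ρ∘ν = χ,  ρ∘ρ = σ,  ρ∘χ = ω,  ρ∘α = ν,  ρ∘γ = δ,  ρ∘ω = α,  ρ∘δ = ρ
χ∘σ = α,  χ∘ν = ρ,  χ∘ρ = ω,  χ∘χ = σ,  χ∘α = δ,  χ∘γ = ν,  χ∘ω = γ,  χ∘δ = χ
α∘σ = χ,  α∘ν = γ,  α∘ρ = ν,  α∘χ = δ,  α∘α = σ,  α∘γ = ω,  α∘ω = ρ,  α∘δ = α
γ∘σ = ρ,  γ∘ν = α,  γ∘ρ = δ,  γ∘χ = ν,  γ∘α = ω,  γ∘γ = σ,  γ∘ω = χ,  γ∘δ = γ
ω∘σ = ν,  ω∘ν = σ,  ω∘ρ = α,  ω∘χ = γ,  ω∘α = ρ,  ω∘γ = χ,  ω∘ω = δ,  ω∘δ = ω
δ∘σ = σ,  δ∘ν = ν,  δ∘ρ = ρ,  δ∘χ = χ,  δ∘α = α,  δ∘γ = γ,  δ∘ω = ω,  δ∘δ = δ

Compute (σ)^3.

σ^1 = σ
σ^2 = σ ∘ σ = δ
σ^3 = δ ∘ σ = σ
(Structurally, Γ here is isomorphic to Z_2 x Z_4.)

σ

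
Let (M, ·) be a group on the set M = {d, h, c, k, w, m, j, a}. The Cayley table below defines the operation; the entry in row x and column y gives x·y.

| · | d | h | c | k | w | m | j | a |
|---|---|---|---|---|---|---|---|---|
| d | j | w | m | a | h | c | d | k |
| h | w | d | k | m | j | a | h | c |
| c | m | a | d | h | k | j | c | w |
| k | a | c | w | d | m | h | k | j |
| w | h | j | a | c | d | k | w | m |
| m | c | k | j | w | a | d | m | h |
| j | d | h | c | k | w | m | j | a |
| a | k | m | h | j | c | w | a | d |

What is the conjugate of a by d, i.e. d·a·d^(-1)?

The identity is j. In row d, the entry j sits in column d, so d^(-1) = d.
d·a = k
k·d = a
(Structurally, M here is isomorphic to the quaternion group Q_8.)

a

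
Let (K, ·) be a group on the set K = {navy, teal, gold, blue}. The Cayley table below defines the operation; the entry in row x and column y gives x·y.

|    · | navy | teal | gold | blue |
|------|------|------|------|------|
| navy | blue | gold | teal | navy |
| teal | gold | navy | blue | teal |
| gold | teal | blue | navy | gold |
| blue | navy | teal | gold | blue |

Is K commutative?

Yes

Check whether the table is symmetric across its main diagonal.
Every entry (row x, col y) equals the entry (row y, col x), so K is abelian.
(In fact K ≅ the cyclic group Z_4.)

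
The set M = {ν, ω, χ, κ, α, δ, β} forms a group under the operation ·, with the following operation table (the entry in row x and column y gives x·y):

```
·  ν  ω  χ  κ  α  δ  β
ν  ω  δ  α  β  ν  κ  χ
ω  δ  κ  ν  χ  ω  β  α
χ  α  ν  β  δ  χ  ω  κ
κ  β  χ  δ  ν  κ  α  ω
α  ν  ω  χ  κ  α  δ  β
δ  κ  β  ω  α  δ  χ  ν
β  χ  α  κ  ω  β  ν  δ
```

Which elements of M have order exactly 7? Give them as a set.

Identity is α. Compute the order of each non-identity element by repeated multiplication:
  ν: ν → ω → δ → κ → β → χ → α  (order 7)
  ω: ω → κ → χ → ν → δ → β → α  (order 7)
  χ: χ → β → κ → δ → ω → ν → α  (order 7)
  κ: κ → ν → β → ω → χ → δ → α  (order 7)
  δ: δ → χ → ω → β → ν → κ → α  (order 7)
  β: β → δ → ν → χ → κ → ω → α  (order 7)
Elements of order 7: {β, δ, κ, ν, χ, ω}.

{β, δ, κ, ν, χ, ω}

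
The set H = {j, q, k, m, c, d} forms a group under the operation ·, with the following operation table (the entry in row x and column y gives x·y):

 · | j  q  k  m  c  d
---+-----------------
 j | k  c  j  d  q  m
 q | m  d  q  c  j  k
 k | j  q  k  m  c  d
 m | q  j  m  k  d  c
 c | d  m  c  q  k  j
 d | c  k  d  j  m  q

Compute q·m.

Read row q, column m: q·m = c.
(Structurally, H here is isomorphic to the symmetric group S_3.)

c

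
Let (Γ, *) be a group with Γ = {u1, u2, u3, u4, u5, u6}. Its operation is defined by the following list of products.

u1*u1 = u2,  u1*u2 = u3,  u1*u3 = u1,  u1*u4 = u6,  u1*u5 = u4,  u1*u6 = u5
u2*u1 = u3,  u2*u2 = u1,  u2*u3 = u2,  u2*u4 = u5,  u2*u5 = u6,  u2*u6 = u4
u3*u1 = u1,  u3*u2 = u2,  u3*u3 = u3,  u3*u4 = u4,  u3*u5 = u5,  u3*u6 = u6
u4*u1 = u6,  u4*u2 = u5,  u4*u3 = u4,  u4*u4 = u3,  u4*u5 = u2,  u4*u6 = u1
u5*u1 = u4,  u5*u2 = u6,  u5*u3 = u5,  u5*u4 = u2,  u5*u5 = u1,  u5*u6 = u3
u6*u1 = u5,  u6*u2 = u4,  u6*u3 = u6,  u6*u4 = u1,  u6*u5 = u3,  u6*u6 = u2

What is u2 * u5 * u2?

u2 * u5 = u6
u6 * u2 = u4

u4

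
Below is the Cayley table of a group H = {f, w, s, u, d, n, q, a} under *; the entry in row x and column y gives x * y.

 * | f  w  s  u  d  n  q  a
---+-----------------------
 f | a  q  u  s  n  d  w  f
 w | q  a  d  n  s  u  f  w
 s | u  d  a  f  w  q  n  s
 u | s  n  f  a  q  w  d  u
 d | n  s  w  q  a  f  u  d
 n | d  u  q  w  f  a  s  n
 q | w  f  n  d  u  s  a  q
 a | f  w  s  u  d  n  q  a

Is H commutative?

Yes

Check whether the table is symmetric across its main diagonal.
Every entry (row x, col y) equals the entry (row y, col x), so H is abelian.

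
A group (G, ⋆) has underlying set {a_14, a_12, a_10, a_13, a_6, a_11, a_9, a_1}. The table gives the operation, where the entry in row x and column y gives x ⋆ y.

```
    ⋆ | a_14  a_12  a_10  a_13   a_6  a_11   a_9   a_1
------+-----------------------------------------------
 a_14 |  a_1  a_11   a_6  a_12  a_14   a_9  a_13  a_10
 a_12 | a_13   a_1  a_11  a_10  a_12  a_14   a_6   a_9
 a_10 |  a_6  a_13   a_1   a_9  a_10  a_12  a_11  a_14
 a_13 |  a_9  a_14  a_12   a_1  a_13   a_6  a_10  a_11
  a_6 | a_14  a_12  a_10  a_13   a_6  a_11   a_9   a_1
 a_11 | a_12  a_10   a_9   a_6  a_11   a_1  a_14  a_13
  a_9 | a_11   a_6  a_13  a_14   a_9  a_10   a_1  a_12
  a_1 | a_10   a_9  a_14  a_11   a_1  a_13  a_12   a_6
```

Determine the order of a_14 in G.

The identity element is a_6 (its row matches the header).
a_14^1 = a_14
a_14^2 = a_14 ⋆ a_14 = a_1
a_14^3 = a_1 ⋆ a_14 = a_10
a_14^4 = a_10 ⋆ a_14 = a_6
The first power of a_14 equal to the identity is a_14^4, so ord(a_14) = 4.

4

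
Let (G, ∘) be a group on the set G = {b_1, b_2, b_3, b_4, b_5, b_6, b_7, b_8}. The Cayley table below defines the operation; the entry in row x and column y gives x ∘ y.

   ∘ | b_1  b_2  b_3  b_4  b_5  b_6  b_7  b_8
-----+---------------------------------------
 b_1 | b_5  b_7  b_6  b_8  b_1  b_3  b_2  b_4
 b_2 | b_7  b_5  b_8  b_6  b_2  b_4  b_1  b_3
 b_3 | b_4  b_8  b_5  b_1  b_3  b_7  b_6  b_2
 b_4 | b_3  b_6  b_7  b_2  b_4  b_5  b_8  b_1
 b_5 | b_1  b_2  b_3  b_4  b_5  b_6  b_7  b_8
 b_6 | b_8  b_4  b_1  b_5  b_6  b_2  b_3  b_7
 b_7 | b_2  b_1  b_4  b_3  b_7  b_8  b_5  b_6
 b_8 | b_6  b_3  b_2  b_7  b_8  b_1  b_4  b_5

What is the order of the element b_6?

The identity element is b_5 (its row matches the header).
b_6^1 = b_6
b_6^2 = b_6 ∘ b_6 = b_2
b_6^3 = b_2 ∘ b_6 = b_4
b_6^4 = b_4 ∘ b_6 = b_5
The first power of b_6 equal to the identity is b_6^4, so ord(b_6) = 4.

4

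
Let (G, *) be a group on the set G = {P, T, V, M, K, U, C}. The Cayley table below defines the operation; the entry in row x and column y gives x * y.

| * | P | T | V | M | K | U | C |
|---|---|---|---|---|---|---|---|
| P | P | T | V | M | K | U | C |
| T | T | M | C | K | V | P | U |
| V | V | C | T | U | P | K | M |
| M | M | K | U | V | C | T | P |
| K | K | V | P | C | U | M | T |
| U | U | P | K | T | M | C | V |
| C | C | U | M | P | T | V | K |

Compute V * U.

Read row V, column U: V * U = K.

K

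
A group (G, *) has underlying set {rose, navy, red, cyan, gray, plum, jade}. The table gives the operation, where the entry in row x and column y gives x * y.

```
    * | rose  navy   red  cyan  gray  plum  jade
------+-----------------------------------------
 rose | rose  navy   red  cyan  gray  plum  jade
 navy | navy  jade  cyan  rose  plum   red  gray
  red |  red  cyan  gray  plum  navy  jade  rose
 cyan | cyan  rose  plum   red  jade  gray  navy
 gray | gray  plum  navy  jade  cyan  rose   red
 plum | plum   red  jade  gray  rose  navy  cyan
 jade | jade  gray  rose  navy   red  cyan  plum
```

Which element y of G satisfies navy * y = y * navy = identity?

First locate the identity: row rose matches the header, so rose is the identity.
Scan row navy for rose: navy * cyan = rose. Hence navy^(-1) = cyan.

cyan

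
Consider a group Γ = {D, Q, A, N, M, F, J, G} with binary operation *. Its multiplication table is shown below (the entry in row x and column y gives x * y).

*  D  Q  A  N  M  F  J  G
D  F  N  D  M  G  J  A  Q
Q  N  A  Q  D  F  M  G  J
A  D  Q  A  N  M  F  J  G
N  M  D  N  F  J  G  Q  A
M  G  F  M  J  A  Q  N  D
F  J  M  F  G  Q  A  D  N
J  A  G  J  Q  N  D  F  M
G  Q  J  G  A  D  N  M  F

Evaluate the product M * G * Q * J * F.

M

M * G = D
D * Q = N
N * J = Q
Q * F = M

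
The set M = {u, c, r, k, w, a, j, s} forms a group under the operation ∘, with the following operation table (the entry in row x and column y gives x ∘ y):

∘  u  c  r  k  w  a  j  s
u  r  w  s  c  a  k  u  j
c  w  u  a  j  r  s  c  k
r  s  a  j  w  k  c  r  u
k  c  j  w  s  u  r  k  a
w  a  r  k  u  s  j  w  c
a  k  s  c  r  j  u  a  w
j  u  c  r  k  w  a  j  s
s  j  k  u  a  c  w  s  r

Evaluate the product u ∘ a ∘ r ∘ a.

j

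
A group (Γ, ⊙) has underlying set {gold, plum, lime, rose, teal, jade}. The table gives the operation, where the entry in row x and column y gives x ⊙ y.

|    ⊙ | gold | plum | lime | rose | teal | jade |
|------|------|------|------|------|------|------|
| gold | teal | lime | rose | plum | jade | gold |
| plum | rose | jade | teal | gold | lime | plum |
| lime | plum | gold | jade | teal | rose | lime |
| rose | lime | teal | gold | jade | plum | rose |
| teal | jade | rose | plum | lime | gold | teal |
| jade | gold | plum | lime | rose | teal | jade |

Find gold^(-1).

First locate the identity: row jade matches the header, so jade is the identity.
Scan row gold for jade: gold ⊙ teal = jade. Hence gold^(-1) = teal.

teal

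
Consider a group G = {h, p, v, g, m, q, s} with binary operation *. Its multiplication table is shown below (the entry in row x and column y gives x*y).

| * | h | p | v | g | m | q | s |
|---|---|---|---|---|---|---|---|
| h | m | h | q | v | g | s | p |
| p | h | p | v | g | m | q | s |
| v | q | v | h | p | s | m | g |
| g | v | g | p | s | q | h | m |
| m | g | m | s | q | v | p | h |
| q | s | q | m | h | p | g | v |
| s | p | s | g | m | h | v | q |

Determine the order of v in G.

The identity element is p (its row matches the header).
v^1 = v
v^2 = v*v = h
v^3 = h*v = q
v^4 = q*v = m
v^5 = m*v = s
v^6 = s*v = g
v^7 = g*v = p
The first power of v equal to the identity is v^7, so ord(v) = 7.

7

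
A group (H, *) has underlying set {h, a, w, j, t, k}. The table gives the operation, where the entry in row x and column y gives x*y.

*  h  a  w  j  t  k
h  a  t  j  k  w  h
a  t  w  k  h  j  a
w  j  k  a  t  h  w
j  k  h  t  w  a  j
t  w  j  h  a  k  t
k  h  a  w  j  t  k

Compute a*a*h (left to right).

j

a*a = w
w*h = j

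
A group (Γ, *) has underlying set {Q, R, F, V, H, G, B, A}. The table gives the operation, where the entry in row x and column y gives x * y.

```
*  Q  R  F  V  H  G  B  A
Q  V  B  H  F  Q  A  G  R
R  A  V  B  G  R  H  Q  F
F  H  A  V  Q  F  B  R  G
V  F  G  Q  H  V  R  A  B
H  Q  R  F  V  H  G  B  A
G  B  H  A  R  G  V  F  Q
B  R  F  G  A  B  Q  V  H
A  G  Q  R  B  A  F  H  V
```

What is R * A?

Read row R, column A: R * A = F.
(Structurally, Γ here is isomorphic to the quaternion group Q_8.)

F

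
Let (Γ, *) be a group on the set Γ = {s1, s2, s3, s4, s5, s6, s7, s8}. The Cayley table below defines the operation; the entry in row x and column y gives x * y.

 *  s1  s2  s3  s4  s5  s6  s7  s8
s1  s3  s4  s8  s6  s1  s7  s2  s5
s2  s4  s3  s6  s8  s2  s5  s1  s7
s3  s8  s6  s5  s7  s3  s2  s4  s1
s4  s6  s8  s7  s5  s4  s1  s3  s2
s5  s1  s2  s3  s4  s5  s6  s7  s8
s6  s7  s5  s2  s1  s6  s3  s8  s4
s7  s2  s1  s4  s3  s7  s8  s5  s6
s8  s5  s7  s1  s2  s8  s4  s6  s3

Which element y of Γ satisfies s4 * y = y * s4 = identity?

s4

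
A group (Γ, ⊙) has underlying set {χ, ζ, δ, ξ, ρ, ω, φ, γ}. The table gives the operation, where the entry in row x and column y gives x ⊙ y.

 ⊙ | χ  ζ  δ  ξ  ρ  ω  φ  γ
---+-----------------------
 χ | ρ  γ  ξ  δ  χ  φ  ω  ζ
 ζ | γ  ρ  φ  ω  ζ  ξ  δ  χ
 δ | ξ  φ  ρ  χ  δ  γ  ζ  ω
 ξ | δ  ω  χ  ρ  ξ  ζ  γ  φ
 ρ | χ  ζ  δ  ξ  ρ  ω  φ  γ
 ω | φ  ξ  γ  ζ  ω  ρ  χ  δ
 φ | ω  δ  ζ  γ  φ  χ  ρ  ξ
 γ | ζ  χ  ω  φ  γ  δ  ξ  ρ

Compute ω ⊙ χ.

Read row ω, column χ: ω ⊙ χ = φ.

φ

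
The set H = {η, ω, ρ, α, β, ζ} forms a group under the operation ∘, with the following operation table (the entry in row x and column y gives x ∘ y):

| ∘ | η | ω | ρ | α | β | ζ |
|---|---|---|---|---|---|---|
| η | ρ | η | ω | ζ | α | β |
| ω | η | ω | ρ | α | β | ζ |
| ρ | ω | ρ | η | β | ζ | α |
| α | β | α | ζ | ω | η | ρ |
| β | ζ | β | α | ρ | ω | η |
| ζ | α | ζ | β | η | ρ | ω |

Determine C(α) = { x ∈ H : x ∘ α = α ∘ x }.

{α, ω}

Compare row α with column α entry by entry.
η ∘ α = ζ but α ∘ η = β, so η does not.
Collecting the elements that commute with α: C(α) = {α, ω}.
(Structurally, H here is isomorphic to the symmetric group S_3.)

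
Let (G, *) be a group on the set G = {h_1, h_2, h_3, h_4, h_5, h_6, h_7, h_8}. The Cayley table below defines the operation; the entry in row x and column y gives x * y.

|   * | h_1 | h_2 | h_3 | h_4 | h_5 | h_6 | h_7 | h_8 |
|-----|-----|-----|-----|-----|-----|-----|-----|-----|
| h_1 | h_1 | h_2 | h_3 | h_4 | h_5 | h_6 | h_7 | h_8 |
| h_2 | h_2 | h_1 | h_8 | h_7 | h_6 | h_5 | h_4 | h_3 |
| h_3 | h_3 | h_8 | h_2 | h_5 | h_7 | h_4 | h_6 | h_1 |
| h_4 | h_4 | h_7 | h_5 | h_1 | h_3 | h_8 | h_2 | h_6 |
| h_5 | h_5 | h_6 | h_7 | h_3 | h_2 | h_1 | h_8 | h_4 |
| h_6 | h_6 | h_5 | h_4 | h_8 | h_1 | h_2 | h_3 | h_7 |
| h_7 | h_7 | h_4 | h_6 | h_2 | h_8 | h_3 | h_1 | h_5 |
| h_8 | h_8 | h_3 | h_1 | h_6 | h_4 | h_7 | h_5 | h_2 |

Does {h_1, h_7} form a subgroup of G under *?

{h_1, h_7} contains the identity h_1.
Checking products: every product of two elements of {h_1, h_7} (read from the table) lies in {h_1, h_7}, so the set is closed.
In a finite group, a nonempty closed subset is a subgroup. So {h_1, h_7} ≤ G.
(Structurally, G here is isomorphic to Z_2 x Z_4.)

Yes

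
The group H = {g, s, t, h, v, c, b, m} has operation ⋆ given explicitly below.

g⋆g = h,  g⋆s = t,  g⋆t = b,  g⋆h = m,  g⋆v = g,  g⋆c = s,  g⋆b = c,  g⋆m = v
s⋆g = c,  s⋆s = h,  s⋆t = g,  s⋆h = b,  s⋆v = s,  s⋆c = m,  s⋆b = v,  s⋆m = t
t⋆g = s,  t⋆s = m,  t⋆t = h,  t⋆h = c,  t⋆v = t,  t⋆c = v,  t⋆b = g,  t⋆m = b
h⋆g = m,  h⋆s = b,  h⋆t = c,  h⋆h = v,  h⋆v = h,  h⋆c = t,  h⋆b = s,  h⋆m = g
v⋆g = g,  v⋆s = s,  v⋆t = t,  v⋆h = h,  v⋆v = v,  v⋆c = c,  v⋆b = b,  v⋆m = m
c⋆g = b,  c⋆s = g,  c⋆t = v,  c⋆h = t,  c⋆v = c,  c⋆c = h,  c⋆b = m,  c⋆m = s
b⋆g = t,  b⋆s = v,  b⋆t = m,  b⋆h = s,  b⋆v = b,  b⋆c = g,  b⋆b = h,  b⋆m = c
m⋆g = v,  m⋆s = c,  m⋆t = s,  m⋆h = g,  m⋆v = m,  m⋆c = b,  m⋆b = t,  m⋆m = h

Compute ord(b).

The identity element is v (its row matches the header).
b^1 = b
b^2 = b ⋆ b = h
b^3 = h ⋆ b = s
b^4 = s ⋆ b = v
The first power of b equal to the identity is b^4, so ord(b) = 4.

4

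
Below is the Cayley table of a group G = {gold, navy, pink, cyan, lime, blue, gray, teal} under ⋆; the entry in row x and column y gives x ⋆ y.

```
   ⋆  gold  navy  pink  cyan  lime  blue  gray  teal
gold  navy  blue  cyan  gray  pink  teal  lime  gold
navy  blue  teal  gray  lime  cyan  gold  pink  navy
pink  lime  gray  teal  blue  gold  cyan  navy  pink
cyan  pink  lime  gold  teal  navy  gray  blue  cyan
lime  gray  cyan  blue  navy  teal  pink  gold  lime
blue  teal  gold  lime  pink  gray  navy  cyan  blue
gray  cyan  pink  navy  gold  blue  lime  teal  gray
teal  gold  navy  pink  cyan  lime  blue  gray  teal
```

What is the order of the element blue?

The identity element is teal (its row matches the header).
blue^1 = blue
blue^2 = blue ⋆ blue = navy
blue^3 = navy ⋆ blue = gold
blue^4 = gold ⋆ blue = teal
The first power of blue equal to the identity is blue^4, so ord(blue) = 4.

4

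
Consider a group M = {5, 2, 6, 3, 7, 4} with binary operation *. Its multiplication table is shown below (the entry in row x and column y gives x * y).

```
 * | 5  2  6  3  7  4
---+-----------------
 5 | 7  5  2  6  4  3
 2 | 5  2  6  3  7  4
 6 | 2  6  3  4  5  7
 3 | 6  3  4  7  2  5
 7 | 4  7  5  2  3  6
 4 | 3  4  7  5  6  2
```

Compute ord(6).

6

The identity element is 2 (its row matches the header).
6^1 = 6
6^2 = 6 * 6 = 3
6^3 = 3 * 6 = 4
6^4 = 4 * 6 = 7
6^5 = 7 * 6 = 5
6^6 = 5 * 6 = 2
The first power of 6 equal to the identity is 6^6, so ord(6) = 6.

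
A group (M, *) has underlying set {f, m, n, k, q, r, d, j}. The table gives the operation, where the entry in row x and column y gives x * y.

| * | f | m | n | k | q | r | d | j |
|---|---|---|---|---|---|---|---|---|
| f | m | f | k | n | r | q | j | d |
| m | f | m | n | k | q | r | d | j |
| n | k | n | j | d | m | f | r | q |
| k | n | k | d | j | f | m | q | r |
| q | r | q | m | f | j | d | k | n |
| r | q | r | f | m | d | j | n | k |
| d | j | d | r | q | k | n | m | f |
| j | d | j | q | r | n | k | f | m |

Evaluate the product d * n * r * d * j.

d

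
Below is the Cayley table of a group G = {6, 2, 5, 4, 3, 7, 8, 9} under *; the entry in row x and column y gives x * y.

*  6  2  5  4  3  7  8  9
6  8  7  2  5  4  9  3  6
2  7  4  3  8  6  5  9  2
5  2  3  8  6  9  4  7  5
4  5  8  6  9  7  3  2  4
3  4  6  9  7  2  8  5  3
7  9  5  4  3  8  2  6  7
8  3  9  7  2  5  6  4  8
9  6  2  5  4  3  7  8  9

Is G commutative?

Yes

Check whether the table is symmetric across its main diagonal.
Every entry (row x, col y) equals the entry (row y, col x), so G is abelian.
(In fact G ≅ the cyclic group Z_8.)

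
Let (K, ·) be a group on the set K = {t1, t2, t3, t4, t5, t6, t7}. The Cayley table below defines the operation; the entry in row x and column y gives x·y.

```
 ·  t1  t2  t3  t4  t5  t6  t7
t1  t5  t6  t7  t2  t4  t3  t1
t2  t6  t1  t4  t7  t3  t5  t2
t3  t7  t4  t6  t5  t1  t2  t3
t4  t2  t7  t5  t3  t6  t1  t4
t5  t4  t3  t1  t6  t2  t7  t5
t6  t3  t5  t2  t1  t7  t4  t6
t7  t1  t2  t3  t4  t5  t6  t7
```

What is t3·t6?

Read row t3, column t6: t3·t6 = t2.
(Structurally, K here is isomorphic to the cyclic group Z_7.)

t2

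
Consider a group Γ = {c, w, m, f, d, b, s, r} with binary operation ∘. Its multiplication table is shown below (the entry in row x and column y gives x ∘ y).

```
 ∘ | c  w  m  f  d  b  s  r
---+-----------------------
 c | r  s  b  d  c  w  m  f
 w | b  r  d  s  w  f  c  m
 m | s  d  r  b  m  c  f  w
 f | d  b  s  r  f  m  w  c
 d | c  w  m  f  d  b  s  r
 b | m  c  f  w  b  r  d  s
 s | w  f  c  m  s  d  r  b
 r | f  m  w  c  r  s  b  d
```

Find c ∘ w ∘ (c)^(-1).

The identity is d. In row c, the entry d sits in column f, so c^(-1) = f.
c ∘ w = s
s ∘ f = m

m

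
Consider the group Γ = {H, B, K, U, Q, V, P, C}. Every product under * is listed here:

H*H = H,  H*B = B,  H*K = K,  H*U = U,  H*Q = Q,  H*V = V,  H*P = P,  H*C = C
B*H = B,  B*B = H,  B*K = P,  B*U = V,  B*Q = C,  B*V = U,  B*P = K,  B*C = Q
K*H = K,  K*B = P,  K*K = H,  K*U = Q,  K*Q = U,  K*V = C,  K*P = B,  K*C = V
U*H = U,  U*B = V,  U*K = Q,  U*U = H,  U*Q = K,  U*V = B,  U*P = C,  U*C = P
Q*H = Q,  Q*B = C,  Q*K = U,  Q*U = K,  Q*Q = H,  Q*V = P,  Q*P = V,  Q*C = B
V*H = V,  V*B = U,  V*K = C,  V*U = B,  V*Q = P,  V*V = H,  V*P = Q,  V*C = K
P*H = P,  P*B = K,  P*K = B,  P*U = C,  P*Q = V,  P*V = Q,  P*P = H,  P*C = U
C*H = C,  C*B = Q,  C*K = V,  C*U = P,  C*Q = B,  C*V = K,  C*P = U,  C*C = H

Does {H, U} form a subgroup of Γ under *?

{H, U} contains the identity H.
Checking products: every product of two elements of {H, U} (read from the table) lies in {H, U}, so the set is closed.
In a finite group, a nonempty closed subset is a subgroup. So {H, U} ≤ Γ.

Yes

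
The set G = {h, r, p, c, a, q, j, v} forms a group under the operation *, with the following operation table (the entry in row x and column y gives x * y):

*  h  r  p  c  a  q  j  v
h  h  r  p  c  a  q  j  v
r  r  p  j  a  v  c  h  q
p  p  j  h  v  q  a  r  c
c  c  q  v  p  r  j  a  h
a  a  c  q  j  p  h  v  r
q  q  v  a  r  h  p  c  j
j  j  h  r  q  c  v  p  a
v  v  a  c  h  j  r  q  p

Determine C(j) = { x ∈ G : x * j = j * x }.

{h, j, p, r}

Compare row j with column j entry by entry.
r * j = h = j * r, so r commutes with j.
c * j = a but j * c = q, so c does not.
Collecting the elements that commute with j: C(j) = {h, j, p, r}.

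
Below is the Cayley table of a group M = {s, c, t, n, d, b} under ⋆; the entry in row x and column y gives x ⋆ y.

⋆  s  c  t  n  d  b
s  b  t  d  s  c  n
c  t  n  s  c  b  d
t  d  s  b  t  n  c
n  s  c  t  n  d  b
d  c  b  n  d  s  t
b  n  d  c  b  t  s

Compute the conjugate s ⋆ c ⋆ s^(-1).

c

The identity is n. In row s, the entry n sits in column b, so s^(-1) = b.
s ⋆ c = t
t ⋆ b = c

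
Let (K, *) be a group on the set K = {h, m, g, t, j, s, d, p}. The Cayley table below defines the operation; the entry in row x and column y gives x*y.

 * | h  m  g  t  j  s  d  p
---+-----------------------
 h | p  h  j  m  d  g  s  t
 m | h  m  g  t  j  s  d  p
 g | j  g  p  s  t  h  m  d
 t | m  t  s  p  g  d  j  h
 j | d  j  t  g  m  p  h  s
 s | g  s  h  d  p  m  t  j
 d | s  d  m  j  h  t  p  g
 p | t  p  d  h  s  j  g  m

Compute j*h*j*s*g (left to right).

j*h = d
d*j = h
h*s = g
g*g = p
(Structurally, K here is isomorphic to Z_2 x Z_4.)

p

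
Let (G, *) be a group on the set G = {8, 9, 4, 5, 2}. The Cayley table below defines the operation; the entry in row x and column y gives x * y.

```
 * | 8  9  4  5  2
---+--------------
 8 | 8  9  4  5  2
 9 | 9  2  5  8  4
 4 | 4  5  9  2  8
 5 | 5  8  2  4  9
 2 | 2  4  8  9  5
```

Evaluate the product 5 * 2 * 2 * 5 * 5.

9

5 * 2 = 9
9 * 2 = 4
4 * 5 = 2
2 * 5 = 9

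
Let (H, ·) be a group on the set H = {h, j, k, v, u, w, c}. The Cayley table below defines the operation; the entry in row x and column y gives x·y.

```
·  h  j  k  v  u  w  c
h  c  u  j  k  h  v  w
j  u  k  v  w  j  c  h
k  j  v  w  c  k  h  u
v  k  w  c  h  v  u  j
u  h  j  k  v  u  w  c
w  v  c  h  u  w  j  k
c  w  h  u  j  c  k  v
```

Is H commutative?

Yes

Check whether the table is symmetric across its main diagonal.
Every entry (row x, col y) equals the entry (row y, col x), so H is abelian.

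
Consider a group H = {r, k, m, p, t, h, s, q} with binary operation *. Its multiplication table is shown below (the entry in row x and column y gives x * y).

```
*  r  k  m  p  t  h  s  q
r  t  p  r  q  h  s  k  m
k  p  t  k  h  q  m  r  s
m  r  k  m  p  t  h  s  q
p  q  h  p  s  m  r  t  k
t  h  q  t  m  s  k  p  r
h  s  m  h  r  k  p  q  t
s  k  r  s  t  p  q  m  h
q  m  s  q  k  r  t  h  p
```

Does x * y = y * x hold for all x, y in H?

Yes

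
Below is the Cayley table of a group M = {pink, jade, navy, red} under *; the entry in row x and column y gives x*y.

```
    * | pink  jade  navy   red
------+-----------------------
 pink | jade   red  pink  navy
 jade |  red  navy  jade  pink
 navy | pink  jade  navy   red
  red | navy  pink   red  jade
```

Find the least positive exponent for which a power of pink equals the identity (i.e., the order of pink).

The identity element is navy (its row matches the header).
pink^1 = pink
pink^2 = pink*pink = jade
pink^3 = jade*pink = red
pink^4 = red*pink = navy
The first power of pink equal to the identity is pink^4, so ord(pink) = 4.

4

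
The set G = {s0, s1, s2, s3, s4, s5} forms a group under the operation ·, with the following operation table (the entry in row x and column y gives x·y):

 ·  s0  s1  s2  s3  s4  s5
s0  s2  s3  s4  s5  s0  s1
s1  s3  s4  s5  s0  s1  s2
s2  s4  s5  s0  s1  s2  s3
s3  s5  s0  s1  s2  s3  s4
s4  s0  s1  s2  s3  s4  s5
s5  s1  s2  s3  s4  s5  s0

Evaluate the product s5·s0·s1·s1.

s1

s5·s0 = s1
s1·s1 = s4
s4·s1 = s1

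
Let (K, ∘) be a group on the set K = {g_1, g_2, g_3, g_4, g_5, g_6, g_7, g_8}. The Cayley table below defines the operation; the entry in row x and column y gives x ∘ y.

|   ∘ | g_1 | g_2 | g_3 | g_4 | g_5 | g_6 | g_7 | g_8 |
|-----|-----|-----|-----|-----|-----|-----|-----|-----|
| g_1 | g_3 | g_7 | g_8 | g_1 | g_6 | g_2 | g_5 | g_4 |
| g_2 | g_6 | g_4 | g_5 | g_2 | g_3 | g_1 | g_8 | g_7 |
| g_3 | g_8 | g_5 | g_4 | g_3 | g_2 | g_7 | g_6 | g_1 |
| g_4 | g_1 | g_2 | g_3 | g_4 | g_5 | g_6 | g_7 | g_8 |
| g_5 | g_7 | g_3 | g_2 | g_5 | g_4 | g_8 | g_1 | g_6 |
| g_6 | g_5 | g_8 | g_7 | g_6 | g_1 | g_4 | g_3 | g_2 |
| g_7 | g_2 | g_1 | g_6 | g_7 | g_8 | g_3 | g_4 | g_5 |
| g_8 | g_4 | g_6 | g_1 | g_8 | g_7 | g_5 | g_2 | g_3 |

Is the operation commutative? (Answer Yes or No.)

No

g_8 ∘ g_5 = g_7 but g_5 ∘ g_8 = g_6.
Since g_8 and g_5 do not commute, K is not abelian.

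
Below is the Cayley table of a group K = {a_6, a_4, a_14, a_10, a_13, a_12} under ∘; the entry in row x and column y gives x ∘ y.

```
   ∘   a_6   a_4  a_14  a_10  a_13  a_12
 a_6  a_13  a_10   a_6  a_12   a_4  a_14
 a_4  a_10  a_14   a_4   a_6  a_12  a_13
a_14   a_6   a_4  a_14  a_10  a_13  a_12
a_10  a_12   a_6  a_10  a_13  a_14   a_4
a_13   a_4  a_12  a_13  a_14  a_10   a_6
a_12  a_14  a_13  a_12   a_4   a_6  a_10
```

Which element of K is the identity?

a_14

The identity e satisfies e ∘ x = x for all x, so its row in the table reproduces the column headers.
Row a_14 reads: a_6, a_4, a_14, a_10, a_13, a_12 — exactly the header order. So a_14 is the identity.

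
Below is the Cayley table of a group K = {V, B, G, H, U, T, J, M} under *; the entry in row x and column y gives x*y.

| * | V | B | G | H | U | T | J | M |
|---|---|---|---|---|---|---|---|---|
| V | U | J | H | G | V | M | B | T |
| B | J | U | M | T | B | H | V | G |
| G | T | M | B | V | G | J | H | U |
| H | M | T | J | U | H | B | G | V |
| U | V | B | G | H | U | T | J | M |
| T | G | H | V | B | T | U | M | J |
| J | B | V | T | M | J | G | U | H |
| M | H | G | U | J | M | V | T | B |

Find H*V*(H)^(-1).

The identity is U. In row H, the entry U sits in column H, so H^(-1) = H.
H*V = M
M*H = J

J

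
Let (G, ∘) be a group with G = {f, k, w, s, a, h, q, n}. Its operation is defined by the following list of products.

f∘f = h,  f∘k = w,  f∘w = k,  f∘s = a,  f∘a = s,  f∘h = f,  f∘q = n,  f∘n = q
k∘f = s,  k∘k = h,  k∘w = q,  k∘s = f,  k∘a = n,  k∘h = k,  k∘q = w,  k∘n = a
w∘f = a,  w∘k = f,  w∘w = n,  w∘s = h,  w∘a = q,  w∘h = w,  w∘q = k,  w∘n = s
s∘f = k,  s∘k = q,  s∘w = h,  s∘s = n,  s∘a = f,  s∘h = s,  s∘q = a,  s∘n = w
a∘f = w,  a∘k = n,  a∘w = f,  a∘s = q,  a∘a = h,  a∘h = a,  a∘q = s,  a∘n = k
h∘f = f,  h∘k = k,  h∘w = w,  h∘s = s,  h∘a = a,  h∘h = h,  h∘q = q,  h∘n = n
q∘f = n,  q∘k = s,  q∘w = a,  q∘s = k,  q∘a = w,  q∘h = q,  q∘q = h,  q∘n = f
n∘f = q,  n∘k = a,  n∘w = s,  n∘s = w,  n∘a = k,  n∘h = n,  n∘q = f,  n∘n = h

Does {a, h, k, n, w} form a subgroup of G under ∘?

No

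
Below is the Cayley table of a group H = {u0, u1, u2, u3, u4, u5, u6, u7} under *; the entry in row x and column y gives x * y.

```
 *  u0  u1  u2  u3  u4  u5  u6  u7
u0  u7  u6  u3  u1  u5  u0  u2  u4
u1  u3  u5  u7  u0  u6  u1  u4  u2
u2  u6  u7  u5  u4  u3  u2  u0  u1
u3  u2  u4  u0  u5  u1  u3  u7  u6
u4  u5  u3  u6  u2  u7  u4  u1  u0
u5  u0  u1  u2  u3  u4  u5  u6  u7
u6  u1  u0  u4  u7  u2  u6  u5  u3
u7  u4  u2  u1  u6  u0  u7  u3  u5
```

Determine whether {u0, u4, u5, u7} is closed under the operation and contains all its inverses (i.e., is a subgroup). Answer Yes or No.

{u0, u4, u5, u7} contains the identity u5.
Checking products: every product of two elements of {u0, u4, u5, u7} (read from the table) lies in {u0, u4, u5, u7}, so the set is closed.
In a finite group, a nonempty closed subset is a subgroup. So {u0, u4, u5, u7} ≤ H.

Yes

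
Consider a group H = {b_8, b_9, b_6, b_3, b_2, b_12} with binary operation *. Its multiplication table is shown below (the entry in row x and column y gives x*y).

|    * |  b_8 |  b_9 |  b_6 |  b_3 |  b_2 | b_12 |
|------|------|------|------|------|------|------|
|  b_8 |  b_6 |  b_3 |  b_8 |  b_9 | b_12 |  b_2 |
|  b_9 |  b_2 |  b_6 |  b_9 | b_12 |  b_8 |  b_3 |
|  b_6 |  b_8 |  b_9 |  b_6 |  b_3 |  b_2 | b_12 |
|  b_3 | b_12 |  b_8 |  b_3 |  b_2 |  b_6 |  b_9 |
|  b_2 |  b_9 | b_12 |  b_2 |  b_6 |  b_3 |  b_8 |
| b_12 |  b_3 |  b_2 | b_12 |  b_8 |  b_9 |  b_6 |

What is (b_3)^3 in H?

b_3^1 = b_3
b_3^2 = b_3*b_3 = b_2
b_3^3 = b_2*b_3 = b_6
(Structurally, H here is isomorphic to the symmetric group S_3.)

b_6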